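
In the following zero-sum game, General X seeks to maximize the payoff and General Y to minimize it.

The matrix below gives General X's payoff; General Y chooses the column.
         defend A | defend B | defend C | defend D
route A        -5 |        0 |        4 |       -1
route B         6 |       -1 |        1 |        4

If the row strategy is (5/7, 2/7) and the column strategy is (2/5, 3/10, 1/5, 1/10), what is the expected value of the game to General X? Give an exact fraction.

-11/70

Against (2/5, 3/10, 1/5, 1/10), each row's expected payoff is route A: -13/10; route B: 27/10.
Taking the (5/7, 2/7)-weighted average: (5/7)·(-13/10) + (2/7)·(27/10) = -11/70.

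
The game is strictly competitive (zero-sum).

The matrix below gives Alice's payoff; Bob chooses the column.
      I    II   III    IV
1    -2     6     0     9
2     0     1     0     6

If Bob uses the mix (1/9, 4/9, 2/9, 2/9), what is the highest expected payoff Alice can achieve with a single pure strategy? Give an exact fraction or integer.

1: (-2)·(1/9) + (6)·(4/9) + (0)·(2/9) + (9)·(2/9) = 40/9.
2: (0)·(1/9) + (1)·(4/9) + (0)·(2/9) + (6)·(2/9) = 16/9.
The best pure response is 1 with expected payoff 40/9.

40/9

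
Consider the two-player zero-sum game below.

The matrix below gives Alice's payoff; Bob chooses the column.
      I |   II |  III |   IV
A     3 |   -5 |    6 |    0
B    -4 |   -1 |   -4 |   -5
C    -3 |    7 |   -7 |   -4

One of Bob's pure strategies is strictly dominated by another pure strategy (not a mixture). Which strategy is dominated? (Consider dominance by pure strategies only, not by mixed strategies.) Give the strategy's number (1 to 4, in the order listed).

1

Bob prefers columns that give Alice less. Compare I with IV: 0 < 3, -5 < -4, -4 < -3.
So IV strictly dominates I for Bob; I is strictly dominated.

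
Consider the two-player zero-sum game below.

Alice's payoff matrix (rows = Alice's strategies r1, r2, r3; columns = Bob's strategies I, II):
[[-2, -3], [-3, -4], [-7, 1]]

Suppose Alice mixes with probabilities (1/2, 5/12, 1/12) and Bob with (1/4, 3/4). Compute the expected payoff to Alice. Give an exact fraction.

Against (1/4, 3/4), each row's expected payoff is r1: -11/4; r2: -15/4; r3: -1.
Taking the (1/2, 5/12, 1/12)-weighted average: (1/2)·(-11/4) + (5/12)·(-15/4) + (1/12)·(-1) = -145/48.

-145/48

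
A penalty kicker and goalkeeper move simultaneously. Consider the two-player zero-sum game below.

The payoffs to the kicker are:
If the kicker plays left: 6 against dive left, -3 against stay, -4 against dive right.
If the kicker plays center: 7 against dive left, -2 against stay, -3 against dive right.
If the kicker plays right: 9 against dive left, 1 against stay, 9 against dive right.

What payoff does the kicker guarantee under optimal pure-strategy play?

Row minima: -4, -3, 1 → the kicker's maximin is 1.
Column maxima: 9, 1, 9 → the goalkeeper's minimax is 1.
They coincide at (right, stay), so the value is 1.

1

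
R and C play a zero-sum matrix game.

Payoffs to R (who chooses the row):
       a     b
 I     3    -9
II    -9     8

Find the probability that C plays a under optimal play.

17/29

Row minima are -9 and -9, so R's maximin is -9; column maxima are 3 and 8, so C's minimax is 3. These differ, so the equilibrium is in mixed strategies.
Let C play a with probability q. R is indifferent when 3q − 9(1−q) = −9q + 8(1−q), giving q = 17/29.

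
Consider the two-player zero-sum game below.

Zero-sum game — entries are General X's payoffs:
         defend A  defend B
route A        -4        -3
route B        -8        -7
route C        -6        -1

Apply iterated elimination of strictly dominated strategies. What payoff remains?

Column defend B is strictly dominated by defend A for General Y (-4<-3, -8<-7, -6<-1); eliminate defend B.
Row route C is strictly dominated by row route A (-4>-6); eliminate route C.
Row route B is strictly dominated by row route A (-4>-8); eliminate route B.
Only (route A, defend A) remains, with payoff -4.

-4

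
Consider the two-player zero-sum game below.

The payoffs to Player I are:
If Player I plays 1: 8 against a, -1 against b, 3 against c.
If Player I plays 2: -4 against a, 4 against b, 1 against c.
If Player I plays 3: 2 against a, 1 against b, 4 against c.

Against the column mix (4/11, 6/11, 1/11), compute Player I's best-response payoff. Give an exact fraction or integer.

29/11

1: (8)·(4/11) + (-1)·(6/11) + (3)·(1/11) = 29/11.
2: (-4)·(4/11) + (4)·(6/11) + (1)·(1/11) = 9/11.
3: (2)·(4/11) + (1)·(6/11) + (4)·(1/11) = 18/11.
The best pure response is 1 with expected payoff 29/11.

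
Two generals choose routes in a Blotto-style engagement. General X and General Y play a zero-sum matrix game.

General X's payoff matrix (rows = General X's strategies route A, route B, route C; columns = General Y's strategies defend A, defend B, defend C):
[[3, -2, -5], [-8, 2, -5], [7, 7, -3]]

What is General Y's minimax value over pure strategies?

The worst case (largest entry) in each column is defend A: 7, defend B: 7, defend C: -3.
The best (smallest) of these is -3.

-3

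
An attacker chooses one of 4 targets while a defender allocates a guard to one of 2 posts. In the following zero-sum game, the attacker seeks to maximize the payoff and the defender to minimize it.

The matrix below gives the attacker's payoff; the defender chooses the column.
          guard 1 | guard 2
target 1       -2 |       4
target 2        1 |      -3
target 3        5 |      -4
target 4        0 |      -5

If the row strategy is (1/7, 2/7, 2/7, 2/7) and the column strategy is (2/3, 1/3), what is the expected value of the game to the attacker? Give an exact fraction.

0

Against (2/3, 1/3), each row's expected payoff is target 1: 0; target 2: -1/3; target 3: 2; target 4: -5/3.
Taking the (1/7, 2/7, 2/7, 2/7)-weighted average: (1/7)·(0) + (2/7)·(-1/3) + (2/7)·(2) + (2/7)·(-5/3) = 0.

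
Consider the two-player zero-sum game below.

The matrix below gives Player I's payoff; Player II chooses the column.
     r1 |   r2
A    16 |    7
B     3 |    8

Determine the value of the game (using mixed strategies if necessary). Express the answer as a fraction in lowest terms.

Row minima are 7 and 3, so Player I's maximin is 7; column maxima are 16 and 8, so Player II's minimax is 8. These differ, so the equilibrium is in mixed strategies.
Let Player I play A with probability p. Player II is indifferent when 16p + 3(1−p) = 7p + 8(1−p), giving p = 5/14.
Let Player II play r1 with probability q. Player I is indifferent when 16q + 7(1−q) = 3q + 8(1−q), giving q = 1/14.
The value is 16·(1/14) + (7)·(13/14) = 107/14.

107/14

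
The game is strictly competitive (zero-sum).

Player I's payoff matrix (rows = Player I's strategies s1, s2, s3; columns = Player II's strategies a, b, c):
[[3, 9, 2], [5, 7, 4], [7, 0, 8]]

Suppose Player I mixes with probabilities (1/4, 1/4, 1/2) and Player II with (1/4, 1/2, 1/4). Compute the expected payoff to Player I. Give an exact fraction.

Against (1/4, 1/2, 1/4), each row's expected payoff is s1: 23/4; s2: 23/4; s3: 15/4.
Taking the (1/4, 1/4, 1/2)-weighted average: (1/4)·(23/4) + (1/4)·(23/4) + (1/2)·(15/4) = 19/4.

19/4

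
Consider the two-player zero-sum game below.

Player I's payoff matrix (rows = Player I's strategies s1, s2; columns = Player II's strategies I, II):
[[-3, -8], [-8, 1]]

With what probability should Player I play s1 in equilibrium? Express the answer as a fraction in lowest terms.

Row minima are -8 and -8, so Player I's maximin is -8; column maxima are -3 and 1, so Player II's minimax is -3. These differ, so the equilibrium is in mixed strategies.
Let Player I play s1 with probability p. Player II is indifferent when −3p − 8(1−p) = −8p + (1−p), giving p = 9/14.

9/14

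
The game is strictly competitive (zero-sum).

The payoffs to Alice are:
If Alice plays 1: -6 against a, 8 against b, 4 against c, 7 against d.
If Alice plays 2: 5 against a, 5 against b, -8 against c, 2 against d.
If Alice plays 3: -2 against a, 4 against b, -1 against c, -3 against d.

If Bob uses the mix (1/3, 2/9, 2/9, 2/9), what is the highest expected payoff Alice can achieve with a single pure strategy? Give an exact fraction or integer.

1: (-6)·(1/3) + (8)·(2/9) + (4)·(2/9) + (7)·(2/9) = 20/9.
2: (5)·(1/3) + (5)·(2/9) + (-8)·(2/9) + (2)·(2/9) = 13/9.
3: (-2)·(1/3) + (4)·(2/9) + (-1)·(2/9) + (-3)·(2/9) = -2/3.
The best pure response is 1 with expected payoff 20/9.

20/9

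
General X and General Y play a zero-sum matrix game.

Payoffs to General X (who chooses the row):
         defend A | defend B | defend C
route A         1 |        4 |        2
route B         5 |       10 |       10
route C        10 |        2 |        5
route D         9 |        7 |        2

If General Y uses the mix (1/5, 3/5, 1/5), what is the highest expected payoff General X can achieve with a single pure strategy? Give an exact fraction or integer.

9

route A: (1)·(1/5) + (4)·(3/5) + (2)·(1/5) = 3.
route B: (5)·(1/5) + (10)·(3/5) + (10)·(1/5) = 9.
route C: (10)·(1/5) + (2)·(3/5) + (5)·(1/5) = 21/5.
route D: (9)·(1/5) + (7)·(3/5) + (2)·(1/5) = 32/5.
The best pure response is route B with expected payoff 9.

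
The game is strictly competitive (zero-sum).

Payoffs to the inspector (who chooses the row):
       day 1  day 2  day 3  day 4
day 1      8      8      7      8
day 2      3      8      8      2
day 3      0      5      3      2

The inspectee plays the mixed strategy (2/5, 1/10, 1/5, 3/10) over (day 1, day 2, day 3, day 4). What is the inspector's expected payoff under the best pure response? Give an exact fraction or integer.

39/5

day 1: (8)·(2/5) + (8)·(1/10) + (7)·(1/5) + (8)·(3/10) = 39/5.
day 2: (3)·(2/5) + (8)·(1/10) + (8)·(1/5) + (2)·(3/10) = 21/5.
day 3: (0)·(2/5) + (5)·(1/10) + (3)·(1/5) + (2)·(3/10) = 17/10.
The best pure response is day 1 with expected payoff 39/5.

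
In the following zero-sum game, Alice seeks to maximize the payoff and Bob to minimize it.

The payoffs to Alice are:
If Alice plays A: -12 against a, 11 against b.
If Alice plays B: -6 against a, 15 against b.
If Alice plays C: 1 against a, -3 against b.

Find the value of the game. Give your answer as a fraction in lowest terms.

Row A is strictly dominated by row B, so Alice never plays it.
The remaining 2×2 game on (B, C) × (a, b) has no saddle point. Let Alice play B with probability p; indifference gives −6p + (1−p) = 15p − 3(1−p), so p = 4/25.
Similarly Bob's optimal q on a is 18/25, and the value is -6·(18/25) + (15)·(7/25) = -3/25.

-3/25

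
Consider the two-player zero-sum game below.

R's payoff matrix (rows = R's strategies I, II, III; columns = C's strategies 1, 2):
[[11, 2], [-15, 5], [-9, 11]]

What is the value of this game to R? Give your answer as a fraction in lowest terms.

Row II is strictly dominated by row III, so R never plays it.
The remaining 2×2 game on (I, III) × (1, 2) has no saddle point. Let R play I with probability p; indifference gives 11p − 9(1−p) = 2p + 11(1−p), so p = 20/29.
Similarly C's optimal q on 1 is 9/29, and the value is 11·(9/29) + (2)·(20/29) = 139/29.

139/29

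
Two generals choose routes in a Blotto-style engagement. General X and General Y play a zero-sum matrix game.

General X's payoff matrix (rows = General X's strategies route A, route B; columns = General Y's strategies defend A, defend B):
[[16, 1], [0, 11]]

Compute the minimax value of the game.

88/13

Row minima are 1 and 0, so General X's maximin is 1; column maxima are 16 and 11, so General Y's minimax is 11. These differ, so the equilibrium is in mixed strategies.
Let General X play route A with probability p. General Y is indifferent when 16p = p + 11(1−p), giving p = 11/26.
Let General Y play defend A with probability q. General X is indifferent when 16q + (1−q) = 11(1−q), giving q = 5/13.
The value is 16·(5/13) + (1)·(8/13) = 88/13.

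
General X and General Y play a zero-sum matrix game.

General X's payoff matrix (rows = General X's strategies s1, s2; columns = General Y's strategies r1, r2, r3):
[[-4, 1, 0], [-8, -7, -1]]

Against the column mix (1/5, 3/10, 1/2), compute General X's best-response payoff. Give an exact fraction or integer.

s1: (-4)·(1/5) + (1)·(3/10) + (0)·(1/2) = -1/2.
s2: (-8)·(1/5) + (-7)·(3/10) + (-1)·(1/2) = -21/5.
The best pure response is s1 with expected payoff -1/2.

-1/2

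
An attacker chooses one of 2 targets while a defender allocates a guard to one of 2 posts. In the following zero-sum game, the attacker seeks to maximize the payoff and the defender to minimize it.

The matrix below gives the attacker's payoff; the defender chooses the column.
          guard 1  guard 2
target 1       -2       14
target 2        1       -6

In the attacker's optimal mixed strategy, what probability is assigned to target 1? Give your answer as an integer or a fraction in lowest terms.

Row minima are -2 and -6, so the attacker's maximin is -2; column maxima are 1 and 14, so the defender's minimax is 1. These differ, so the equilibrium is in mixed strategies.
Let the attacker play target 1 with probability p. The defender is indifferent when −2p + (1−p) = 14p − 6(1−p), giving p = 7/23.

7/23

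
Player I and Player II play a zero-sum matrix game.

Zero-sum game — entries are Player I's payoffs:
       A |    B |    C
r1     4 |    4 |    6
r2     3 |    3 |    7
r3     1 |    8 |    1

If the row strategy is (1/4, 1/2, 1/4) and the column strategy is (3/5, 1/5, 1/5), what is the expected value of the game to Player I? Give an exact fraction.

18/5

Against (3/5, 1/5, 1/5), each row's expected payoff is r1: 22/5; r2: 19/5; r3: 12/5.
Taking the (1/4, 1/2, 1/4)-weighted average: (1/4)·(22/5) + (1/2)·(19/5) + (1/4)·(12/5) = 18/5.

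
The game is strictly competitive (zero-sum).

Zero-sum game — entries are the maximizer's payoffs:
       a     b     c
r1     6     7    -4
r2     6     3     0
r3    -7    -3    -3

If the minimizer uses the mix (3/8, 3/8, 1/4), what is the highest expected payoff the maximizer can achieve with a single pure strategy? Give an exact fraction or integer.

r1: (6)·(3/8) + (7)·(3/8) + (-4)·(1/4) = 31/8.
r2: (6)·(3/8) + (3)·(3/8) + (0)·(1/4) = 27/8.
r3: (-7)·(3/8) + (-3)·(3/8) + (-3)·(1/4) = -9/2.
The best pure response is r1 with expected payoff 31/8.

31/8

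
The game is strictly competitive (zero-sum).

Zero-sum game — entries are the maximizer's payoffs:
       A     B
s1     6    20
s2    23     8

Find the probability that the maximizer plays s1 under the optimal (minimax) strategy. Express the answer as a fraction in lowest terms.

Row minima are 6 and 8, so the maximizer's maximin is 8; column maxima are 23 and 20, so the minimizer's minimax is 20. These differ, so the equilibrium is in mixed strategies.
Let the maximizer play s1 with probability p. The minimizer is indifferent when 6p + 23(1−p) = 20p + 8(1−p), giving p = 15/29.

15/29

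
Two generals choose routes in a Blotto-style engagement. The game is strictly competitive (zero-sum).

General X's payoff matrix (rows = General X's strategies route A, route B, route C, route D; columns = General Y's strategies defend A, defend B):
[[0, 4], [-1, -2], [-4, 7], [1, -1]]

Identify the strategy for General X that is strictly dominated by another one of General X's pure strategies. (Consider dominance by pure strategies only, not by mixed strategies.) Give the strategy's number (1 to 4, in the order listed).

2

Compare route B with route A: 0 > -1, 4 > -2.
So route A strictly dominates route B for General X; route B is strictly dominated.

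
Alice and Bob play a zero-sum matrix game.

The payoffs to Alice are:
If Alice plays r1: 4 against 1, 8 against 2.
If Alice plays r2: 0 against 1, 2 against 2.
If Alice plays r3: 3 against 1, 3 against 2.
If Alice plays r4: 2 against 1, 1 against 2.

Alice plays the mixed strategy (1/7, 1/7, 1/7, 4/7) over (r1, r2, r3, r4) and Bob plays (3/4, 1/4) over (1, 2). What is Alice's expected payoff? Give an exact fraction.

Against (3/4, 1/4), each row's expected payoff is r1: 5; r2: 1/2; r3: 3; r4: 7/4.
Taking the (1/7, 1/7, 1/7, 4/7)-weighted average: (1/7)·(5) + (1/7)·(1/2) + (1/7)·(3) + (4/7)·(7/4) = 31/14.

31/14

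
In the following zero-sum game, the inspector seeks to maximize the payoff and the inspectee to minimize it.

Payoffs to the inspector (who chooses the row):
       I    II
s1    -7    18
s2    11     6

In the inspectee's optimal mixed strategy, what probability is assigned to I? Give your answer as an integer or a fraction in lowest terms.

2/5

Row minima are -7 and 6, so the inspector's maximin is 6; column maxima are 11 and 18, so the inspectee's minimax is 11. These differ, so the equilibrium is in mixed strategies.
Let the inspectee play I with probability q. The inspector is indifferent when −7q + 18(1−q) = 11q + 6(1−q), giving q = 2/5.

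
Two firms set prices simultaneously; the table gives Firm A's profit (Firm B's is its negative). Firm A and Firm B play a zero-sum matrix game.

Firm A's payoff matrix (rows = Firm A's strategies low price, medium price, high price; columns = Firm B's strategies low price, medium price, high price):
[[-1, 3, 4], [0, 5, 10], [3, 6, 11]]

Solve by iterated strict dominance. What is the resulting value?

Column medium price is strictly dominated by low price for Firm B (-1<3, 0<5, 3<6); eliminate medium price.
Column high price is strictly dominated by low price for Firm B (-1<4, 0<10, 3<11); eliminate high price.
Row low price is strictly dominated by row medium price (0>-1); eliminate low price.
Row medium price is strictly dominated by row high price (3>0); eliminate medium price.
Only (high price, low price) remains, with payoff 3.

3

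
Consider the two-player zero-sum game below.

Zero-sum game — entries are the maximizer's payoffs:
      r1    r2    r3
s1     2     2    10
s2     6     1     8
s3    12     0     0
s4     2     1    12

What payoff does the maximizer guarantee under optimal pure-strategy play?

Row minima: 2, 1, 0, 1 → the maximizer's maximin is 2.
Column maxima: 12, 2, 12 → the minimizer's minimax is 2.
They coincide at (s1, r2), so the value is 2.

2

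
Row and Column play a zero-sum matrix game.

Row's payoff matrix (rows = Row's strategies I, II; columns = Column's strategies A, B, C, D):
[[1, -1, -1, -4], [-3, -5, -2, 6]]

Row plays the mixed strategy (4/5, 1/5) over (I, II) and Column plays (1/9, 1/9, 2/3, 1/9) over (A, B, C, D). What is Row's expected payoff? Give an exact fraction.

-6/5

Against (1/9, 1/9, 2/3, 1/9), each row's expected payoff is I: -10/9; II: -14/9.
Taking the (4/5, 1/5)-weighted average: (4/5)·(-10/9) + (1/5)·(-14/9) = -6/5.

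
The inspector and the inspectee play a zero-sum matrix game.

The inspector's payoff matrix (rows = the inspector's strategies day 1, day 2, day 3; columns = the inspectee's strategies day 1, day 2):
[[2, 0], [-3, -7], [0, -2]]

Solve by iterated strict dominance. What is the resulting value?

Row day 2 is strictly dominated by row day 1 (2>-3, 0>-7); eliminate day 2.
Row day 3 is strictly dominated by row day 1 (2>0, 0>-2); eliminate day 3.
Column day 1 is strictly dominated by day 2 for the inspectee (0<2); eliminate day 1.
Only (day 1, day 2) remains, with payoff 0.

0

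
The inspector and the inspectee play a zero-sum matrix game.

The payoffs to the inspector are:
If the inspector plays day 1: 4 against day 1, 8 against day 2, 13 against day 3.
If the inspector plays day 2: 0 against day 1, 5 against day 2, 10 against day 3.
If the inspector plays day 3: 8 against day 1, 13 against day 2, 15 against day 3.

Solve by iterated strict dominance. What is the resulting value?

Column day 3 is strictly dominated by day 1 for the inspectee (4<13, 0<10, 8<15); eliminate day 3.
Column day 2 is strictly dominated by day 1 for the inspectee (4<8, 0<5, 8<13); eliminate day 2.
Row day 1 is strictly dominated by row day 3 (8>4); eliminate day 1.
Row day 2 is strictly dominated by row day 3 (8>0); eliminate day 2.
Only (day 3, day 1) remains, with payoff 8.

8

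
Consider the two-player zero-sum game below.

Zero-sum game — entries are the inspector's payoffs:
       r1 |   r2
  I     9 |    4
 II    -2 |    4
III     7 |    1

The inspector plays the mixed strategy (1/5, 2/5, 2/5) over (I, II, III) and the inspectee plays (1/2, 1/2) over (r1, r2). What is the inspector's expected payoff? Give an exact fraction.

33/10

Against (1/2, 1/2), each row's expected payoff is I: 13/2; II: 1; III: 4.
Taking the (1/5, 2/5, 2/5)-weighted average: (1/5)·(13/2) + (2/5)·(1) + (2/5)·(4) = 33/10.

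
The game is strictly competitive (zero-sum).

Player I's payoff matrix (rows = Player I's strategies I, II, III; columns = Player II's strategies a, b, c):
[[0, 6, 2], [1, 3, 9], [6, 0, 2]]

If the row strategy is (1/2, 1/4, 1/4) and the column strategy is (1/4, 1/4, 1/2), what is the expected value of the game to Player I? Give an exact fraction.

13/4

Against (1/4, 1/4, 1/2), each row's expected payoff is I: 5/2; II: 11/2; III: 5/2.
Taking the (1/2, 1/4, 1/4)-weighted average: (1/2)·(5/2) + (1/4)·(11/2) + (1/4)·(5/2) = 13/4.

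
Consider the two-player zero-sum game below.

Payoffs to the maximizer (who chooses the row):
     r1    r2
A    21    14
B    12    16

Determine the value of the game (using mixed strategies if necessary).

Row minima are 14 and 12, so the maximizer's maximin is 14; column maxima are 21 and 16, so the minimizer's minimax is 16. These differ, so the equilibrium is in mixed strategies.
Let the maximizer play A with probability p. The minimizer is indifferent when 21p + 12(1−p) = 14p + 16(1−p), giving p = 4/11.
Let the minimizer play r1 with probability q. The maximizer is indifferent when 21q + 14(1−q) = 12q + 16(1−q), giving q = 2/11.
The value is 21·(2/11) + (14)·(9/11) = 168/11.

168/11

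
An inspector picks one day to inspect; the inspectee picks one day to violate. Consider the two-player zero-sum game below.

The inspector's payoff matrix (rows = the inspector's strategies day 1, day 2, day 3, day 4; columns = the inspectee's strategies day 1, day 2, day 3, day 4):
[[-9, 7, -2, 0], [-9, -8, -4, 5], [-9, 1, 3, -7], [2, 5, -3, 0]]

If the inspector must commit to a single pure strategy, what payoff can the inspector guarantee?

The worst-case payoff for each row is day 1: -9, day 2: -9, day 3: -9, day 4: -3.
The best of these is -3.

-3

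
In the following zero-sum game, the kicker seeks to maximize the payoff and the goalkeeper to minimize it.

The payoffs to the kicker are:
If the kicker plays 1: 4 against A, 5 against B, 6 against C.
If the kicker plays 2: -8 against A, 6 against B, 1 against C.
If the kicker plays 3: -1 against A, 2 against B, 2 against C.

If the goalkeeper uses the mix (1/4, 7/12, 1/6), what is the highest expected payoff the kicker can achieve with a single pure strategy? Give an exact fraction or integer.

59/12

1: (4)·(1/4) + (5)·(7/12) + (6)·(1/6) = 59/12.
2: (-8)·(1/4) + (6)·(7/12) + (1)·(1/6) = 5/3.
3: (-1)·(1/4) + (2)·(7/12) + (2)·(1/6) = 5/4.
The best pure response is 1 with expected payoff 59/12.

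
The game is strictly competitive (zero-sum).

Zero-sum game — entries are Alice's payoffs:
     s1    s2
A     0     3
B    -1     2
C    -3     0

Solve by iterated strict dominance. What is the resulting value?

Column s2 is strictly dominated by s1 for Bob (0<3, -1<2, -3<0); eliminate s2.
Row C is strictly dominated by row A (0>-3); eliminate C.
Row B is strictly dominated by row A (0>-1); eliminate B.
Only (A, s1) remains, with payoff 0.

0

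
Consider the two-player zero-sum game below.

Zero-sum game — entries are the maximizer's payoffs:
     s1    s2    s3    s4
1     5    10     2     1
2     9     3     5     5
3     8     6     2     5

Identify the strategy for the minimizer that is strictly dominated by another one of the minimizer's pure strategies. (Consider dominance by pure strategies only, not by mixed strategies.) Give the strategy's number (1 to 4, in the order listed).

1

The minimizer prefers columns that give the maximizer less. Compare s1 with s3: 2 < 5, 5 < 9, 2 < 8.
So s3 strictly dominates s1 for the minimizer; s1 is strictly dominated.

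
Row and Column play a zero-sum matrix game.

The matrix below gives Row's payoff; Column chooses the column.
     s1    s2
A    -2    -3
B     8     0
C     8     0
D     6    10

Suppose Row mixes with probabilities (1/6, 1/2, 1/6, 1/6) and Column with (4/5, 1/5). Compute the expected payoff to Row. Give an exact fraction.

151/30

Against (4/5, 1/5), each row's expected payoff is A: -11/5; B: 32/5; C: 32/5; D: 34/5.
Taking the (1/6, 1/2, 1/6, 1/6)-weighted average: (1/6)·(-11/5) + (1/2)·(32/5) + (1/6)·(32/5) + (1/6)·(34/5) = 151/30.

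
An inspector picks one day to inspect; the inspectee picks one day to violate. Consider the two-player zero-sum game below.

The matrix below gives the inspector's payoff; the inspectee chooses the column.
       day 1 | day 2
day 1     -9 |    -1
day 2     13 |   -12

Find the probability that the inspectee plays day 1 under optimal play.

Row minima are -9 and -12, so the inspector's maximin is -9; column maxima are 13 and -1, so the inspectee's minimax is -1. These differ, so the equilibrium is in mixed strategies.
Let the inspectee play day 1 with probability q. The inspector is indifferent when −9q − (1−q) = 13q − 12(1−q), giving q = 1/3.

1/3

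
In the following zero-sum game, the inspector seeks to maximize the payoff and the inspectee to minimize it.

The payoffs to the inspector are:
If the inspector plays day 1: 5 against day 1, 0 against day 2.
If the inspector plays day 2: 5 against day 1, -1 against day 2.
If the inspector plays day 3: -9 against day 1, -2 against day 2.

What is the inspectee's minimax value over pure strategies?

The worst case (largest entry) in each column is day 1: 5, day 2: 0.
The best (smallest) of these is 0.

0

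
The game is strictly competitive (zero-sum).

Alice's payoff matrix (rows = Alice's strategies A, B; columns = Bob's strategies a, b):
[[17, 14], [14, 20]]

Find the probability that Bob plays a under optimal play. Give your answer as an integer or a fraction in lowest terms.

Row minima are 14 and 14, so Alice's maximin is 14; column maxima are 17 and 20, so Bob's minimax is 17. These differ, so the equilibrium is in mixed strategies.
Let Bob play a with probability q. Alice is indifferent when 17q + 14(1−q) = 14q + 20(1−q), giving q = 2/3.

2/3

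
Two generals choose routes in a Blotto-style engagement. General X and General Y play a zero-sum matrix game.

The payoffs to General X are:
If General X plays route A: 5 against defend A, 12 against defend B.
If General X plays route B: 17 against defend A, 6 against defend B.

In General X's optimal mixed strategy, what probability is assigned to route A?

Row minima are 5 and 6, so General X's maximin is 6; column maxima are 17 and 12, so General Y's minimax is 12. These differ, so the equilibrium is in mixed strategies.
Let General X play route A with probability p. General Y is indifferent when 5p + 17(1−p) = 12p + 6(1−p), giving p = 11/18.

11/18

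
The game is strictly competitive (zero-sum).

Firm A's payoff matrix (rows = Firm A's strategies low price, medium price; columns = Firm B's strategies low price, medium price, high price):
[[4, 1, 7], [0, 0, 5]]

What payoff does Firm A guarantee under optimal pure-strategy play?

Row minima: 1, 0 → Firm A's maximin is 1.
Column maxima: 4, 1, 7 → Firm B's minimax is 1.
They coincide at (low price, medium price), so the value is 1.

1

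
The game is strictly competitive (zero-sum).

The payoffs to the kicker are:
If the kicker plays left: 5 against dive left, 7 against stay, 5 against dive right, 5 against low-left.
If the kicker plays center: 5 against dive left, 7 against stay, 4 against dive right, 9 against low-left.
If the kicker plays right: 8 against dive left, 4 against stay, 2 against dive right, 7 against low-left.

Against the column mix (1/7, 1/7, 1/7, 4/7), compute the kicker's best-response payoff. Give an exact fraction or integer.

left: (5)·(1/7) + (7)·(1/7) + (5)·(1/7) + (5)·(4/7) = 37/7.
center: (5)·(1/7) + (7)·(1/7) + (4)·(1/7) + (9)·(4/7) = 52/7.
right: (8)·(1/7) + (4)·(1/7) + (2)·(1/7) + (7)·(4/7) = 6.
The best pure response is center with expected payoff 52/7.

52/7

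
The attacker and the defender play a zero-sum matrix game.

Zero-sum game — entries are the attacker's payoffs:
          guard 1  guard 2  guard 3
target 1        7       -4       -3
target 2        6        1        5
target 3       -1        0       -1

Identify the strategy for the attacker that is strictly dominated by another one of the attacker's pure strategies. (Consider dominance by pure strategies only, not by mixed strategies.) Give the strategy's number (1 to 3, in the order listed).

3

Compare target 3 with target 2: 6 > -1, 1 > 0, 5 > -1.
So target 2 strictly dominates target 3 for the attacker; target 3 is strictly dominated.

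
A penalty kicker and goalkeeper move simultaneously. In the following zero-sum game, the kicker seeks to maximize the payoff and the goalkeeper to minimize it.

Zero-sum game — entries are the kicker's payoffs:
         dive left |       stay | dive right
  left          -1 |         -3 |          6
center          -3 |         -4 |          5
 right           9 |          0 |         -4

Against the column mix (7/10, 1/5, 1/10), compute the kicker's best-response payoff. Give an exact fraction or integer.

59/10

left: (-1)·(7/10) + (-3)·(1/5) + (6)·(1/10) = -7/10.
center: (-3)·(7/10) + (-4)·(1/5) + (5)·(1/10) = -12/5.
right: (9)·(7/10) + (0)·(1/5) + (-4)·(1/10) = 59/10.
The best pure response is right with expected payoff 59/10.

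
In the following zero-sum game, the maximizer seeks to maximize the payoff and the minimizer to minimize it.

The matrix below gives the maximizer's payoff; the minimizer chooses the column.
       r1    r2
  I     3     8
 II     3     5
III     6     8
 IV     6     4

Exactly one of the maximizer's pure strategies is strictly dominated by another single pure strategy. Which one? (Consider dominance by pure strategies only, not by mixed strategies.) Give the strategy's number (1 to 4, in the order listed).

2

Compare II with III: 6 > 3, 8 > 5.
So III strictly dominates II for the maximizer; II is strictly dominated.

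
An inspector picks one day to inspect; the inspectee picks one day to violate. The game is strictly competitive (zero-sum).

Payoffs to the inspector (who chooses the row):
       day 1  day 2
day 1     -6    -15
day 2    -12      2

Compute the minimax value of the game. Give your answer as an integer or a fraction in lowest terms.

-192/23

Row minima are -15 and -12, so the inspector's maximin is -12; column maxima are -6 and 2, so the inspectee's minimax is -6. These differ, so the equilibrium is in mixed strategies.
Let the inspector play day 1 with probability p. The inspectee is indifferent when −6p − 12(1−p) = −15p + 2(1−p), giving p = 14/23.
Let the inspectee play day 1 with probability q. The inspector is indifferent when −6q − 15(1−q) = −12q + 2(1−q), giving q = 17/23.
The value is -6·(17/23) + (-15)·(6/23) = -192/23.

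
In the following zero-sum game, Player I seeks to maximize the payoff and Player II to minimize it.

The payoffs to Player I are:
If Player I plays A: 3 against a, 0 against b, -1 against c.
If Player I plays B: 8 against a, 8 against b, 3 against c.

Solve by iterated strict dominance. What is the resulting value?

Row A is strictly dominated by row B (8>3, 8>0, 3>-1); eliminate A.
Column b is strictly dominated by c for Player II (3<8); eliminate b.
Column a is strictly dominated by c for Player II (3<8); eliminate a.
Only (B, c) remains, with payoff 3.

3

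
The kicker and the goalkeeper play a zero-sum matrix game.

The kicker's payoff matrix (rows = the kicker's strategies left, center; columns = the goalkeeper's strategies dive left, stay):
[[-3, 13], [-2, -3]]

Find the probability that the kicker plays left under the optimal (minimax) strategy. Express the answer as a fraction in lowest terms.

Row minima are -3 and -3, so the kicker's maximin is -3; column maxima are -2 and 13, so the goalkeeper's minimax is -2. These differ, so the equilibrium is in mixed strategies.
Let the kicker play left with probability p. The goalkeeper is indifferent when −3p − 2(1−p) = 13p − 3(1−p), giving p = 1/17.

1/17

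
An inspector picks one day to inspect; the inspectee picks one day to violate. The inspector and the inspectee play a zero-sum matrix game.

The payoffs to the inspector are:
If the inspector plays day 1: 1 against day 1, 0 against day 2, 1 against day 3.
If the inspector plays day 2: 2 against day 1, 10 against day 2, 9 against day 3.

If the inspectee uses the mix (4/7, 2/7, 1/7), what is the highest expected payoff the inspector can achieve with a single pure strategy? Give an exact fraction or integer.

day 1: (1)·(4/7) + (0)·(2/7) + (1)·(1/7) = 5/7.
day 2: (2)·(4/7) + (10)·(2/7) + (9)·(1/7) = 37/7.
The best pure response is day 2 with expected payoff 37/7.

37/7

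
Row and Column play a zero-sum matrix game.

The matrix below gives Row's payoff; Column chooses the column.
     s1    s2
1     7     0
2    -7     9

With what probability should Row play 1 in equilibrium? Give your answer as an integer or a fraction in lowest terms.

16/23

Row minima are 0 and -7, so Row's maximin is 0; column maxima are 7 and 9, so Column's minimax is 7. These differ, so the equilibrium is in mixed strategies.
Let Row play 1 with probability p. Column is indifferent when 7p − 7(1−p) = 9(1−p), giving p = 16/23.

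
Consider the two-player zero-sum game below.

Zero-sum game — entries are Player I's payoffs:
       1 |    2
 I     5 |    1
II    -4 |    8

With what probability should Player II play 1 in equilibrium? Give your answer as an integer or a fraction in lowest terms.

Row minima are 1 and -4, so Player I's maximin is 1; column maxima are 5 and 8, so Player II's minimax is 5. These differ, so the equilibrium is in mixed strategies.
Let Player II play 1 with probability q. Player I is indifferent when 5q + (1−q) = −4q + 8(1−q), giving q = 7/16.

7/16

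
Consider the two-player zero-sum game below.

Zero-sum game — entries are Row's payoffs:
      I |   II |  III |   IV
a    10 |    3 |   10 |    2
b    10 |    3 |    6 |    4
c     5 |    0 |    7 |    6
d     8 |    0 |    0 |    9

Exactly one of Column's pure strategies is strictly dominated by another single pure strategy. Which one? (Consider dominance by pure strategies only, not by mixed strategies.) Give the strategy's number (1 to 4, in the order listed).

1

Column prefers columns that give Row less. Compare I with II: 3 < 10, 3 < 10, 0 < 5, 0 < 8.
So II strictly dominates I for Column; I is strictly dominated.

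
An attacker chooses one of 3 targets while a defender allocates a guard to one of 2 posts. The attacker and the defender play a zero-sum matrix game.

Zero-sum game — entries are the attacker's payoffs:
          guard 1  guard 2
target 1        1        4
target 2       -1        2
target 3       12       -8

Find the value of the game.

56/23

Row target 2 is strictly dominated by row target 1, so the attacker never plays it.
The remaining 2×2 game on (target 1, target 3) × (guard 1, guard 2) has no saddle point. Let the attacker play target 1 with probability p; indifference gives p + 12(1−p) = 4p − 8(1−p), so p = 20/23.
Similarly the defender's optimal q on guard 1 is 12/23, and the value is 1·(12/23) + (4)·(11/23) = 56/23.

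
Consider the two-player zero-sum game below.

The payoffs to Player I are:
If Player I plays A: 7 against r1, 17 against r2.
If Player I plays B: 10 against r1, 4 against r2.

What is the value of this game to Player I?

Row minima are 7 and 4, so Player I's maximin is 7; column maxima are 10 and 17, so Player II's minimax is 10. These differ, so the equilibrium is in mixed strategies.
Let Player I play A with probability p. Player II is indifferent when 7p + 10(1−p) = 17p + 4(1−p), giving p = 3/8.
Let Player II play r1 with probability q. Player I is indifferent when 7q + 17(1−q) = 10q + 4(1−q), giving q = 13/16.
The value is 7·(13/16) + (17)·(3/16) = 71/8.

71/8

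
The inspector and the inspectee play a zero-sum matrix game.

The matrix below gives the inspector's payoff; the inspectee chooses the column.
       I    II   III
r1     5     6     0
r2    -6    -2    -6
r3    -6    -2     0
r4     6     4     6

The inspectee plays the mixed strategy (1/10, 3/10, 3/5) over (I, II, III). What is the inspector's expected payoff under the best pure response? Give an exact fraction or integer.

r1: (5)·(1/10) + (6)·(3/10) + (0)·(3/5) = 23/10.
r2: (-6)·(1/10) + (-2)·(3/10) + (-6)·(3/5) = -24/5.
r3: (-6)·(1/10) + (-2)·(3/10) + (0)·(3/5) = -6/5.
r4: (6)·(1/10) + (4)·(3/10) + (6)·(3/5) = 27/5.
The best pure response is r4 with expected payoff 27/5.

27/5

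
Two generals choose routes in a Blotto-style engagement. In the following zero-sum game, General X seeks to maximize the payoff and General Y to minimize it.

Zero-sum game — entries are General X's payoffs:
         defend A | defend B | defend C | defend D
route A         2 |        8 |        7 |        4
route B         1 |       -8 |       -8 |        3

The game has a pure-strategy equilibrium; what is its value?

2

Row minima: 2, -8 → General X's maximin is 2.
Column maxima: 2, 8, 7, 4 → General Y's minimax is 2.
They coincide at (route A, defend A), so the value is 2.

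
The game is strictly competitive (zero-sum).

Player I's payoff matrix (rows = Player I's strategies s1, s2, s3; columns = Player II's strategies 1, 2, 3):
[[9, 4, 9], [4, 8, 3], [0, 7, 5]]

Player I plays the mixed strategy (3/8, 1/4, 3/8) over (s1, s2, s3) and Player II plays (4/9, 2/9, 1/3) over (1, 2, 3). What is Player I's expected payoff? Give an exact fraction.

Against (4/9, 2/9, 1/3), each row's expected payoff is s1: 71/9; s2: 41/9; s3: 29/9.
Taking the (3/8, 1/4, 3/8)-weighted average: (3/8)·(71/9) + (1/4)·(41/9) + (3/8)·(29/9) = 191/36.

191/36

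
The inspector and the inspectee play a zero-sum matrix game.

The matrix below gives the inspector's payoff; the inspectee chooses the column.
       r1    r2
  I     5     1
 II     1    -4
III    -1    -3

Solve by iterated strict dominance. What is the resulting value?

Row III is strictly dominated by row I (5>-1, 1>-3); eliminate III.
Row II is strictly dominated by row I (5>1, 1>-4); eliminate II.
Column r1 is strictly dominated by r2 for the inspectee (1<5); eliminate r1.
Only (I, r2) remains, with payoff 1.

1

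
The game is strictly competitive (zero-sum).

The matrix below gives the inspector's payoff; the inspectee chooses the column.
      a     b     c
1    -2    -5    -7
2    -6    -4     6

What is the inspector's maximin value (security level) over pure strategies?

-6

The worst-case payoff for each row is 1: -7, 2: -6.
The best of these is -6.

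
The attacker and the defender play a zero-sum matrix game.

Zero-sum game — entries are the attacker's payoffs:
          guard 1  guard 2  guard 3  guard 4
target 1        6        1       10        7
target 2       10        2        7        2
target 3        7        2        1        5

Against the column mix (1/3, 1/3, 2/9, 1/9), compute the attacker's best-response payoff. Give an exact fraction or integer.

52/9

target 1: (6)·(1/3) + (1)·(1/3) + (10)·(2/9) + (7)·(1/9) = 16/3.
target 2: (10)·(1/3) + (2)·(1/3) + (7)·(2/9) + (2)·(1/9) = 52/9.
target 3: (7)·(1/3) + (2)·(1/3) + (1)·(2/9) + (5)·(1/9) = 34/9.
The best pure response is target 2 with expected payoff 52/9.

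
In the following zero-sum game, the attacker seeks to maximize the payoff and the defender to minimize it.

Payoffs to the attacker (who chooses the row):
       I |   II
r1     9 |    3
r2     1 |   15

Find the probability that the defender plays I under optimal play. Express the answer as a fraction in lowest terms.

3/5

Row minima are 3 and 1, so the attacker's maximin is 3; column maxima are 9 and 15, so the defender's minimax is 9. These differ, so the equilibrium is in mixed strategies.
Let the defender play I with probability q. The attacker is indifferent when 9q + 3(1−q) = q + 15(1−q), giving q = 3/5.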